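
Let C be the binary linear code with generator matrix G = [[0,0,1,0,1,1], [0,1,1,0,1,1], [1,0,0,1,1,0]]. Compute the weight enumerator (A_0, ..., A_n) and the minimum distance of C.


Weight distribution: A_0 = 1, A_1 = 1, A_3 = 2, A_4 = 3, A_5 = 1. Minimum distance d = 1.

Enumerate all 2^3 = 8 messages m ∈ F_2^3.
For each, compute codeword c = mG in F_2^6, then tally its weight.
  m = 000 → c = 000000, weight = 0.
  m = 100 → c = 001011, weight = 3.
  m = 010 → c = 011011, weight = 4.
  m = 110 → c = 010000, weight = 1.
  m = 001 → c = 100110, weight = 3.
  m = 101 → c = 101101, weight = 4.
  m = 011 → c = 111101, weight = 5.
  m = 111 → c = 110110, weight = 4.
Tally weights:
  weight 0: 1 codewords.
  weight 1: 1 codewords.
  weight 3: 2 codewords.
  weight 4: 3 codewords.
  weight 5: 1 codewords.
Minimum distance d = smallest w > 0 with A_w > 0 = 1.
Sanity: Σ A_w = 8 = 2^3 = 8 ✓.


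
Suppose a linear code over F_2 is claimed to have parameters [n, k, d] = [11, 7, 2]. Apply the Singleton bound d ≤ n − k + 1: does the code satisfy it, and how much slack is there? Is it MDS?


Singleton RHS = n − k + 1 = 5, slack = 3, bound satisfied, not MDS.

Singleton bound: d ≤ n − k + 1.
Here n = 11, k = 7, so n − k + 1 = 5.
Given d = 2, check d ≤ 5: YES.
Slack = (n − k + 1) − d = 3.
The code is NOT MDS (slack = 3 > 0).
Description: the claimed parameters are [11, 7, 2]_2; such a code would be non-MDS.


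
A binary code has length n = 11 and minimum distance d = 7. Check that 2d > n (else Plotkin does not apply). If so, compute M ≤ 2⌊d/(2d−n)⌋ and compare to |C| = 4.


Plotkin bound M ≤ 4; given |C| = 4 ≤ bound (satisfied).

Check applicability: 2d = 14, n = 11.
2d − n = 3 > 0, so Plotkin applies.
Compute d/(2d−n) = 7/3 ≈ 2.3333.
⌊d/(2d−n)⌋ = 2.
Plotkin bound: M ≤ 2·2 = 4.
Given |C| = 4, check: satisfied.
This |C| is at the Plotkin bound.


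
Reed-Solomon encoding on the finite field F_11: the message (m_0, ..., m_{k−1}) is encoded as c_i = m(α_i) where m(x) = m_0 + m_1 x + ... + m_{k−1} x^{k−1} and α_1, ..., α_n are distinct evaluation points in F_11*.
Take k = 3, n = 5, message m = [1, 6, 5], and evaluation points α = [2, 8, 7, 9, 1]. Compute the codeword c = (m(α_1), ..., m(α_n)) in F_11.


c = [0, 6, 2, 9, 1]

Message polynomial: m(x) = 1 + 6·x + 5·x^2 (mod 11).
For each evaluation point α_i, compute m(α_i) mod 11:
  α_1 = 2: Horner steps 5 → 5 → 0, so m(2) = 0.
  α_2 = 8: Horner steps 5 → 2 → 6, so m(8) = 6.
  α_3 = 7: Horner steps 5 → 8 → 2, so m(7) = 2.
  α_4 = 9: Horner steps 5 → 7 → 9, so m(9) = 9.
  α_5 = 1: Horner steps 5 → 0 → 1, so m(1) = 1.
Codeword c = [0, 6, 2, 9, 1] ∈ F_11^5.


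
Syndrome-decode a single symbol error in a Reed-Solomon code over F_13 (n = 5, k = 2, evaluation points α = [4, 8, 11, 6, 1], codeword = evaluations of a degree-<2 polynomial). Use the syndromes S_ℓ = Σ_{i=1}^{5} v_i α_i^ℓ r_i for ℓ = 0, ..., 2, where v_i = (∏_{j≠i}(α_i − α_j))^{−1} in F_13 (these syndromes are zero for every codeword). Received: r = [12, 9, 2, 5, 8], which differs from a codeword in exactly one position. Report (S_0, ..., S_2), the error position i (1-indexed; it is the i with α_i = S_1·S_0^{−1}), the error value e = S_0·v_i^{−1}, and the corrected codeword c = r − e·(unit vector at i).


S = (11, 5, 7), error at position 1, error magnitude e = 11, c = [1, 9, 2, 5, 8].

Step 1: column multipliers v_i = (∏_{j≠i}(α_i − α_j))^{−1} mod 13.
  i = 1 (α = 4): (4−8)(4−11)(4−6)(4−1) = (−4)·(−7)·(−2)·3 = −168 ≡ 1, so v_1 = 1^{−1} = 1 (mod 13).
  i = 2 (α = 8): (8−4)(8−11)(8−6)(8−1) = 4·(−3)·2·7 = −168 ≡ 1, so v_2 = 1^{−1} = 1 (mod 13).
  i = 3 (α = 11): (11−4)(11−8)(11−6)(11−1) = 7·3·5·10 = 1050 ≡ 10, so v_3 = 10^{−1} = 4 (mod 13).
  i = 4 (α = 6): (6−4)(6−8)(6−11)(6−1) = 2·(−2)·(−5)·5 = 100 ≡ 9, so v_4 = 9^{−1} = 3 (mod 13).
  i = 5 (α = 1): (1−4)(1−8)(1−11)(1−6) = (−3)·(−7)·(−10)·(−5) = 1050 ≡ 10, so v_5 = 10^{−1} = 4 (mod 13).
  v = [1, 1, 4, 3, 4].
Step 2: syndromes of r = [12, 9, 2, 5, 8] (all sums mod 13).
  S_0 = Σ v_i r_i = 1·12 + 1·9 + 4·2 + 3·5 + 4·8 = 76 ≡ 11.
  S_1 = Σ v_i α_i r_i = 1·4·12 + 1·8·9 + 4·11·2 + 3·6·5 + 4·1·8 = 330 ≡ 5.
  α_i^2 mod 13 = [3, 12, 4, 10, 1].
  S_2 = Σ v_i α_i^2 r_i = 1·3·12 + 1·12·9 + 4·4·2 + 3·10·5 + 4·1·8 = 358 ≡ 7.
  S = (11, 5, 7) ≠ 0, so r is not a codeword (an error is present).
Step 3: locate the error. For a single error e at position i, S_ℓ = v_i·e·α_i^ℓ, so α_err = S_1/S_0.
  S_0^{−1} = 11^{−1} = 6 (mod 13), so α_err = 5·6 = 30 ≡ 4 = α_1. Error position i = 1.
  Consistency check: S_2/S_1 = 7·8 = 56 ≡ 4 = α_err ✓ (single-error assumption holds).
Step 4: error magnitude e = S_0/v_1 = S_0·∏_{j≠1}(α_1 − α_j) = 11·1 = 11 ≡ 11 (mod 13).
Step 5: correct position 1: c_1 = r_1 − e = 12 − 11 ≡ 1 (mod 13). Hence c = [1, 9, 2, 5, 8].
  Check: interpolating c through the α_i gives m(x) = 6 + 2·x (degree < 2) with m(α_i) = c_i for every i, so c is indeed a codeword.


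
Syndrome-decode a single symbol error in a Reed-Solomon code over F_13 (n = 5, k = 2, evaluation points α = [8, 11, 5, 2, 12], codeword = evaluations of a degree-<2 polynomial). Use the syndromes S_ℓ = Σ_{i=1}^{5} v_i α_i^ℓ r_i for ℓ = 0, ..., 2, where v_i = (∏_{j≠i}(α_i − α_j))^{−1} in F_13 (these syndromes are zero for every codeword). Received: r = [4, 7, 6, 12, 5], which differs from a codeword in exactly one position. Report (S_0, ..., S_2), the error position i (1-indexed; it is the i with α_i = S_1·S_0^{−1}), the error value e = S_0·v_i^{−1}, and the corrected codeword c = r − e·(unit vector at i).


S = (7, 4, 6), error at position 1, error magnitude e = 4, c = [0, 7, 6, 12, 5].

Step 1: column multipliers v_i = (∏_{j≠i}(α_i − α_j))^{−1} mod 13.
  i = 1 (α = 8): (8−11)(8−5)(8−2)(8−12) = (−3)·3·6·(−4) = 216 ≡ 8, so v_1 = 8^{−1} = 5 (mod 13).
  i = 2 (α = 11): (11−8)(11−5)(11−2)(11−12) = 3·6·9·(−1) = −162 ≡ 7, so v_2 = 7^{−1} = 2 (mod 13).
  i = 3 (α = 5): (5−8)(5−11)(5−2)(5−12) = (−3)·(−6)·3·(−7) = −378 ≡ 12, so v_3 = 12^{−1} = 12 (mod 13).
  i = 4 (α = 2): (2−8)(2−11)(2−5)(2−12) = (−6)·(−9)·(−3)·(−10) = 1620 ≡ 8, so v_4 = 8^{−1} = 5 (mod 13).
  i = 5 (α = 12): (12−8)(12−11)(12−5)(12−2) = 4·1·7·10 = 280 ≡ 7, so v_5 = 7^{−1} = 2 (mod 13).
  v = [5, 2, 12, 5, 2].
Step 2: syndromes of r = [4, 7, 6, 12, 5] (all sums mod 13).
  S_0 = Σ v_i r_i = 5·4 + 2·7 + 12·6 + 5·12 + 2·5 = 176 ≡ 7.
  S_1 = Σ v_i α_i r_i = 5·8·4 + 2·11·7 + 12·5·6 + 5·2·12 + 2·12·5 = 914 ≡ 4.
  α_i^2 mod 13 = [12, 4, 12, 4, 1].
  S_2 = Σ v_i α_i^2 r_i = 5·12·4 + 2·4·7 + 12·12·6 + 5·4·12 + 2·1·5 = 1410 ≡ 6.
  S = (7, 4, 6) ≠ 0, so r is not a codeword (an error is present).
Step 3: locate the error. For a single error e at position i, S_ℓ = v_i·e·α_i^ℓ, so α_err = S_1/S_0.
  S_0^{−1} = 7^{−1} = 2 (mod 13), so α_err = 4·2 = 8 ≡ 8 = α_1. Error position i = 1.
  Consistency check: S_2/S_1 = 6·10 = 60 ≡ 8 = α_err ✓ (single-error assumption holds).
Step 4: error magnitude e = S_0/v_1 = S_0·∏_{j≠1}(α_1 − α_j) = 7·8 = 56 ≡ 4 (mod 13).
Step 5: correct position 1: c_1 = r_1 − e = 4 − 4 ≡ 0 (mod 13). Hence c = [0, 7, 6, 12, 5].
  Check: interpolating c through the α_i gives m(x) = 3 + 11·x (degree < 2) with m(α_i) = c_i for every i, so c is indeed a codeword.


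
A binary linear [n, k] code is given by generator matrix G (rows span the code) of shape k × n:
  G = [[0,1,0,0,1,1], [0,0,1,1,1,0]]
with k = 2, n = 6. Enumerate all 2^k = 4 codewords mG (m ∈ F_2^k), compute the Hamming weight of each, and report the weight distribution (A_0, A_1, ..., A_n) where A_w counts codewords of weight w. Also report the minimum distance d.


Weight distribution: A_0 = 1, A_3 = 2, A_4 = 1. Minimum distance d = 3.

Enumerate all 2^2 = 4 messages m ∈ F_2^2.
For each, compute codeword c = mG in F_2^6, then tally its weight.
  m = 00 → c = 000000, weight = 0.
  m = 10 → c = 010011, weight = 3.
  m = 01 → c = 001110, weight = 3.
  m = 11 → c = 011101, weight = 4.
Tally weights:
  weight 0: 1 codewords.
  weight 3: 2 codewords.
  weight 4: 1 codewords.
Minimum distance d = smallest w > 0 with A_w > 0 = 3.
Sanity: Σ A_w = 4 = 2^2 = 4 ✓.


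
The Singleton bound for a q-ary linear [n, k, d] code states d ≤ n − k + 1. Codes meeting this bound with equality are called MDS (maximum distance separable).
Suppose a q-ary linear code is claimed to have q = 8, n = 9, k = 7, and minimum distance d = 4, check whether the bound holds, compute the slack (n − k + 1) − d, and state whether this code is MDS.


Singleton RHS = n − k + 1 = 3, slack = -1, bound violated (no such code; not MDS).

Singleton bound: d ≤ n − k + 1.
Here n = 9, k = 7, so n − k + 1 = 3.
Given d = 4, check d ≤ 3: NO.
Slack = (n − k + 1) − d = -1.
The slack is negative: d = 4 exceeds n − k + 1 = 3 by 1, so the Singleton bound is violated and no linear [9, 7, 4]_8 code can exist. In particular it is not MDS (MDS requires d = n − k + 1 exactly).
Description: the claimed parameters are [9, 7, 4]_8; such a code would be impossible (violates the Singleton bound).


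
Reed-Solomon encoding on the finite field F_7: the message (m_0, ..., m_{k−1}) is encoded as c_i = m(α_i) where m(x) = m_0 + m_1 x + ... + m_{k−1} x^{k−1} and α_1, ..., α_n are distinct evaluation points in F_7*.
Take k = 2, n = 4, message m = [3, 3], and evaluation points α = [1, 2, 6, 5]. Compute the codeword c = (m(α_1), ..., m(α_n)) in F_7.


c = [6, 2, 0, 4]

Message polynomial: m(x) = 3 + 3·x (mod 7).
For each evaluation point α_i, compute m(α_i) mod 7:
  α_1 = 1: Horner steps 3 → 6, so m(1) = 6.
  α_2 = 2: Horner steps 3 → 2, so m(2) = 2.
  α_3 = 6: Horner steps 3 → 0, so m(6) = 0.
  α_4 = 5: Horner steps 3 → 4, so m(5) = 4.
Codeword c = [6, 2, 0, 4] ∈ F_7^4.


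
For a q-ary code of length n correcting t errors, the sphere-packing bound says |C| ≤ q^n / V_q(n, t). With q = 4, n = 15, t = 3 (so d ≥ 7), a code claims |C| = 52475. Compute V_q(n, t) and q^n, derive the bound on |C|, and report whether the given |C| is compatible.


V_q(n, t) = 13276, q^n = 1073741824, Hamming bound = 80878, |C| = 52475 ≤ bound (satisfied).

Step 1: Compute V_q(n, t) = Σ_{j=0}^3 C(n, j) (q−1)^j.
  j = 0: C(15,0)·(3)^0 = 1·1 = 1.
  j = 1: C(15,1)·(3)^1 = 15·3 = 45.
  j = 2: C(15,2)·(3)^2 = 105·9 = 945.
  j = 3: C(15,3)·(3)^3 = 455·27 = 12285.
  V_q(n, t) = 1 + 45 + 945 + 12285 = 13276.
Step 2: q^n = 4^15 = 1073741824.
Step 3: Hamming bound ⌊q^n / V_q(n,t)⌋ = ⌊1073741824/13276⌋ = 80878.
Step 4: Compare |C| = 52475 to 80878: satisfied.
The claimed |C| lies below the Hamming bound.


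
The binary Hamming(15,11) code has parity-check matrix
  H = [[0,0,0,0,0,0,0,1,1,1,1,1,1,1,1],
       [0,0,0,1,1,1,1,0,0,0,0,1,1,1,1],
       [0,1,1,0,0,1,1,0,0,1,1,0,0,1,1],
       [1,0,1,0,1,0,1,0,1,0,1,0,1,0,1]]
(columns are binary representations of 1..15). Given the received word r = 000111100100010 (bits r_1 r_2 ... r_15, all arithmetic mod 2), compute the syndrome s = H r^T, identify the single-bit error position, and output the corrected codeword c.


s = (0, 1, 0, 0)^T, error position = 4, corrected codeword c = 000011100100010

Compute s = H r^T mod 2 one row at a time:
  s_1 = 0 + 0 + 1 + 0 + 0 + 0 + 1 + 0 = 2 ≡ 0 (mod 2).
  s_2 = 1 + 1 + 1 + 1 + 0 + 0 + 1 + 0 = 5 ≡ 1 (mod 2).
  s_3 = 0 + 0 + 1 + 1 + 1 + 0 + 1 + 0 = 4 ≡ 0 (mod 2).
  s_4 = 0 + 0 + 1 + 1 + 0 + 0 + 0 + 0 = 2 ≡ 0 (mod 2).
s = (0, 1, 0, 0)^T — this equals column 4 of H (binary 0100), so error is at position 4.
Correct: flip bit 4 of r = 000111100100010 to get c = 000011100100010.


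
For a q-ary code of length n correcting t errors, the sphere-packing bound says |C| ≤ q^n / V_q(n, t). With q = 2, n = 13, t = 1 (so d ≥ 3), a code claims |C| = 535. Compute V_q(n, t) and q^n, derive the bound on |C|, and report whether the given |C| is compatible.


V_q(n, t) = 14, q^n = 8192, Hamming bound = 585, |C| = 535 ≤ bound (satisfied).

Step 1: Compute V_q(n, t) = Σ_{j=0}^1 C(n, j) (q−1)^j.
  j = 0: C(13,0)·(1)^0 = 1·1 = 1.
  j = 1: C(13,1)·(1)^1 = 13·1 = 13.
  V_q(n, t) = 1 + 13 = 14.
Step 2: q^n = 2^13 = 8192.
Step 3: Hamming bound ⌊q^n / V_q(n,t)⌋ = ⌊8192/14⌋ = 585.
Step 4: Compare |C| = 535 to 585: satisfied.
The claimed |C| lies below the Hamming bound.


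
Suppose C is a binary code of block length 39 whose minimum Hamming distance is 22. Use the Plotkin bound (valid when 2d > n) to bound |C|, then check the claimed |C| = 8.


Plotkin bound M ≤ 8; given |C| = 8 ≤ bound (satisfied).

Check applicability: 2d = 44, n = 39.
2d − n = 5 > 0, so Plotkin applies.
Compute d/(2d−n) = 22/5 ≈ 4.4000.
⌊d/(2d−n)⌋ = 4.
Plotkin bound: M ≤ 2·4 = 8.
Given |C| = 8, check: satisfied.
This |C| is at the Plotkin bound.


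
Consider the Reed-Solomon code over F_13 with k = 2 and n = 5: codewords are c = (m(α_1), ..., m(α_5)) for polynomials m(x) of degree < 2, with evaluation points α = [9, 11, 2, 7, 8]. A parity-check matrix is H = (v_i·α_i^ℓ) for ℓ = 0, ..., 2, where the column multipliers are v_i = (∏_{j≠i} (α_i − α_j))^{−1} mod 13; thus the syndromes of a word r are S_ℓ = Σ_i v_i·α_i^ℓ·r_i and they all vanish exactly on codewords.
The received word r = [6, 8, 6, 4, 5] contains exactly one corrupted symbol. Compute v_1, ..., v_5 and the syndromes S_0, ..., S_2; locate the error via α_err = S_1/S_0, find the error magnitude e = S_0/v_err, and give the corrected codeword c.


S = (4, 8, 3), error at position 3, error magnitude e = 7, c = [6, 8, 12, 4, 5].

Step 1: column multipliers v_i = (∏_{j≠i}(α_i − α_j))^{−1} mod 13.
  i = 1 (α = 9): (9−11)(9−2)(9−7)(9−8) = (−2)·7·2·1 = −28 ≡ 11, so v_1 = 11^{−1} = 6 (mod 13).
  i = 2 (α = 11): (11−9)(11−2)(11−7)(11−8) = 2·9·4·3 = 216 ≡ 8, so v_2 = 8^{−1} = 5 (mod 13).
  i = 3 (α = 2): (2−9)(2−11)(2−7)(2−8) = (−7)·(−9)·(−5)·(−6) = 1890 ≡ 5, so v_3 = 5^{−1} = 8 (mod 13).
  i = 4 (α = 7): (7−9)(7−11)(7−2)(7−8) = (−2)·(−4)·5·(−1) = −40 ≡ 12, so v_4 = 12^{−1} = 12 (mod 13).
  i = 5 (α = 8): (8−9)(8−11)(8−2)(8−7) = (−1)·(−3)·6·1 = 18 ≡ 5, so v_5 = 5^{−1} = 8 (mod 13).
  v = [6, 5, 8, 12, 8].
Step 2: syndromes of r = [6, 8, 6, 4, 5] (all sums mod 13).
  S_0 = Σ v_i r_i = 6·6 + 5·8 + 8·6 + 12·4 + 8·5 = 212 ≡ 4.
  S_1 = Σ v_i α_i r_i = 6·9·6 + 5·11·8 + 8·2·6 + 12·7·4 + 8·8·5 = 1516 ≡ 8.
  α_i^2 mod 13 = [3, 4, 4, 10, 12].
  S_2 = Σ v_i α_i^2 r_i = 6·3·6 + 5·4·8 + 8·4·6 + 12·10·4 + 8·12·5 = 1420 ≡ 3.
  S = (4, 8, 3) ≠ 0, so r is not a codeword (an error is present).
Step 3: locate the error. For a single error e at position i, S_ℓ = v_i·e·α_i^ℓ, so α_err = S_1/S_0.
  S_0^{−1} = 4^{−1} = 10 (mod 13), so α_err = 8·10 = 80 ≡ 2 = α_3. Error position i = 3.
  Consistency check: S_2/S_1 = 3·5 = 15 ≡ 2 = α_err ✓ (single-error assumption holds).
Step 4: error magnitude e = S_0/v_3 = S_0·∏_{j≠3}(α_3 − α_j) = 4·5 = 20 ≡ 7 (mod 13).
Step 5: correct position 3: c_3 = r_3 − e = 6 − 7 ≡ 12 (mod 13). Hence c = [6, 8, 12, 4, 5].
  Check: interpolating c through the α_i gives m(x) = 10 + 1·x (degree < 2) with m(α_i) = c_i for every i, so c is indeed a codeword.


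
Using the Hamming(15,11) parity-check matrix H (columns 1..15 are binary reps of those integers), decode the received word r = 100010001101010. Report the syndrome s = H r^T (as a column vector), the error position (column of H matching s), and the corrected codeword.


s = (0, 1, 0, 1)^T, error position = 5, corrected codeword c = 100000001101010

Compute s = H r^T mod 2 one row at a time:
  s_1 = 0 + 1 + 1 + 0 + 1 + 0 + 1 + 0 = 4 ≡ 0 (mod 2).
  s_2 = 0 + 1 + 0 + 0 + 1 + 0 + 1 + 0 = 3 ≡ 1 (mod 2).
  s_3 = 0 + 0 + 0 + 0 + 1 + 0 + 1 + 0 = 2 ≡ 0 (mod 2).
  s_4 = 1 + 0 + 1 + 0 + 1 + 0 + 0 + 0 = 3 ≡ 1 (mod 2).
s = (0, 1, 0, 1)^T — this equals column 5 of H (binary 0101), so error is at position 5.
Correct: flip bit 5 of r = 100010001101010 to get c = 100000001101010.


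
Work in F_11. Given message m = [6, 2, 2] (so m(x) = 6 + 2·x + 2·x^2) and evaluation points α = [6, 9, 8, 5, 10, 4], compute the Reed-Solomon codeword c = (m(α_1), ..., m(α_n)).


c = [2, 10, 7, 0, 6, 2]

Message polynomial: m(x) = 6 + 2·x + 2·x^2 (mod 11).
For each evaluation point α_i, compute m(α_i) mod 11:
  α_1 = 6: Horner steps 2 → 3 → 2, so m(6) = 2.
  α_2 = 9: Horner steps 2 → 9 → 10, so m(9) = 10.
  α_3 = 8: Horner steps 2 → 7 → 7, so m(8) = 7.
  α_4 = 5: Horner steps 2 → 1 → 0, so m(5) = 0.
  α_5 = 10: Horner steps 2 → 0 → 6, so m(10) = 6.
  α_6 = 4: Horner steps 2 → 10 → 2, so m(4) = 2.
Codeword c = [2, 10, 7, 0, 6, 2] ∈ F_11^6.


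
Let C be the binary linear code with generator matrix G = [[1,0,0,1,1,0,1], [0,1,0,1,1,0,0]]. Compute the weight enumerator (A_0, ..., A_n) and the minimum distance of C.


Weight distribution: A_0 = 1, A_3 = 2, A_4 = 1. Minimum distance d = 3.

Enumerate all 2^2 = 4 messages m ∈ F_2^2.
For each, compute codeword c = mG in F_2^7, then tally its weight.
  m = 00 → c = 0000000, weight = 0.
  m = 10 → c = 1001101, weight = 4.
  m = 01 → c = 0101100, weight = 3.
  m = 11 → c = 1100001, weight = 3.
Tally weights:
  weight 0: 1 codewords.
  weight 3: 2 codewords.
  weight 4: 1 codewords.
Minimum distance d = smallest w > 0 with A_w > 0 = 3.
Sanity: Σ A_w = 4 = 2^2 = 4 ✓.


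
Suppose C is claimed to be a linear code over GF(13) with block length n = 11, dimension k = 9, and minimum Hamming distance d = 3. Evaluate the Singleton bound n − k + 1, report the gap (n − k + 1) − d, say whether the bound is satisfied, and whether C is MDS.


Singleton RHS = n − k + 1 = 3, slack = 0, bound satisfied, MDS.

Singleton bound: d ≤ n − k + 1.
Here n = 11, k = 9, so n − k + 1 = 3.
Given d = 3, check d ≤ 3: YES.
Slack = (n − k + 1) − d = 0.
The code is MDS (slack = 0).
Description: the claimed parameters are [11, 9, 3]_13; such a code would be MDS (meets Singleton bound).


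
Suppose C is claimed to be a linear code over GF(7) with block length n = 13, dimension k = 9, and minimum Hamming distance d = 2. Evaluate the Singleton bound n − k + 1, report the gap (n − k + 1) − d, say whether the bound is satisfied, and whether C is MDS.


Singleton RHS = n − k + 1 = 5, slack = 3, bound satisfied, not MDS.

Singleton bound: d ≤ n − k + 1.
Here n = 13, k = 9, so n − k + 1 = 5.
Given d = 2, check d ≤ 5: YES.
Slack = (n − k + 1) − d = 3.
The code is NOT MDS (slack = 3 > 0).
Description: the claimed parameters are [13, 9, 2]_7; such a code would be non-MDS.


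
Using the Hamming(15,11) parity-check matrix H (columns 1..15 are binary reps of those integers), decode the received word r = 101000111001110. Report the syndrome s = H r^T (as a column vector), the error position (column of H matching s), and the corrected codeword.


s = (1, 0, 1, 1)^T, error position = 11, corrected codeword c = 101000111011110

Compute s = H r^T mod 2 one row at a time:
  s_1 = 1 + 1 + 0 + 0 + 1 + 1 + 1 + 0 = 5 ≡ 1 (mod 2).
  s_2 = 0 + 0 + 0 + 1 + 1 + 1 + 1 + 0 = 4 ≡ 0 (mod 2).
  s_3 = 0 + 1 + 0 + 1 + 0 + 0 + 1 + 0 = 3 ≡ 1 (mod 2).
  s_4 = 1 + 1 + 0 + 1 + 1 + 0 + 1 + 0 = 5 ≡ 1 (mod 2).
s = (1, 0, 1, 1)^T — this equals column 11 of H (binary 1011), so error is at position 11.
Correct: flip bit 11 of r = 101000111001110 to get c = 101000111011110.


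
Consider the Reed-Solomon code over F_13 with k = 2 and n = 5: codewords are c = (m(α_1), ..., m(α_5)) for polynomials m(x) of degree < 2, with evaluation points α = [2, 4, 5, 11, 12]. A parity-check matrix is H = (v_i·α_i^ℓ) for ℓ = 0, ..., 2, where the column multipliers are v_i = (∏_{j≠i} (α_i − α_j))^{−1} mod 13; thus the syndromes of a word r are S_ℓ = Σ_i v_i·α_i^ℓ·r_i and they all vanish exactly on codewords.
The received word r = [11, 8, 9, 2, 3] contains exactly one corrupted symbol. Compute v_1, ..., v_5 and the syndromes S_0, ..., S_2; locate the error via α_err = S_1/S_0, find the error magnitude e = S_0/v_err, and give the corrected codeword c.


S = (10, 7, 1), error at position 1, error magnitude e = 5, c = [6, 8, 9, 2, 3].

Step 1: column multipliers v_i = (∏_{j≠i}(α_i − α_j))^{−1} mod 13.
  i = 1 (α = 2): (2−4)(2−5)(2−11)(2−12) = (−2)·(−3)·(−9)·(−10) = 540 ≡ 7, so v_1 = 7^{−1} = 2 (mod 13).
  i = 2 (α = 4): (4−2)(4−5)(4−11)(4−12) = 2·(−1)·(−7)·(−8) = −112 ≡ 5, so v_2 = 5^{−1} = 8 (mod 13).
  i = 3 (α = 5): (5−2)(5−4)(5−11)(5−12) = 3·1·(−6)·(−7) = 126 ≡ 9, so v_3 = 9^{−1} = 3 (mod 13).
  i = 4 (α = 11): (11−2)(11−4)(11−5)(11−12) = 9·7·6·(−1) = −378 ≡ 12, so v_4 = 12^{−1} = 12 (mod 13).
  i = 5 (α = 12): (12−2)(12−4)(12−5)(12−11) = 10·8·7·1 = 560 ≡ 1, so v_5 = 1^{−1} = 1 (mod 13).
  v = [2, 8, 3, 12, 1].
Step 2: syndromes of r = [11, 8, 9, 2, 3] (all sums mod 13).
  S_0 = Σ v_i r_i = 2·11 + 8·8 + 3·9 + 12·2 + 1·3 = 140 ≡ 10.
  S_1 = Σ v_i α_i r_i = 2·2·11 + 8·4·8 + 3·5·9 + 12·11·2 + 1·12·3 = 735 ≡ 7.
  α_i^2 mod 13 = [4, 3, 12, 4, 1].
  S_2 = Σ v_i α_i^2 r_i = 2·4·11 + 8·3·8 + 3·12·9 + 12·4·2 + 1·1·3 = 703 ≡ 1.
  S = (10, 7, 1) ≠ 0, so r is not a codeword (an error is present).
Step 3: locate the error. For a single error e at position i, S_ℓ = v_i·e·α_i^ℓ, so α_err = S_1/S_0.
  S_0^{−1} = 10^{−1} = 4 (mod 13), so α_err = 7·4 = 28 ≡ 2 = α_1. Error position i = 1.
  Consistency check: S_2/S_1 = 1·2 = 2 ≡ 2 = α_err ✓ (single-error assumption holds).
Step 4: error magnitude e = S_0/v_1 = S_0·∏_{j≠1}(α_1 − α_j) = 10·7 = 70 ≡ 5 (mod 13).
Step 5: correct position 1: c_1 = r_1 − e = 11 − 5 ≡ 6 (mod 13). Hence c = [6, 8, 9, 2, 3].
  Check: interpolating c through the α_i gives m(x) = 4 + 1·x (degree < 2) with m(α_i) = c_i for every i, so c is indeed a codeword.


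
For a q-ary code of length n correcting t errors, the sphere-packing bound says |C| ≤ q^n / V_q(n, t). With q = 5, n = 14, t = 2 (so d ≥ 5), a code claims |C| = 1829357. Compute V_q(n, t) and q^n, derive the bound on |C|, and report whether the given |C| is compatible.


V_q(n, t) = 1513, q^n = 6103515625, Hamming bound = 4034048, |C| = 1829357 ≤ bound (satisfied).

Step 1: Compute V_q(n, t) = Σ_{j=0}^2 C(n, j) (q−1)^j.
  j = 0: C(14,0)·(4)^0 = 1·1 = 1.
  j = 1: C(14,1)·(4)^1 = 14·4 = 56.
  j = 2: C(14,2)·(4)^2 = 91·16 = 1456.
  V_q(n, t) = 1 + 56 + 1456 = 1513.
Step 2: q^n = 5^14 = 6103515625.
Step 3: Hamming bound ⌊q^n / V_q(n,t)⌋ = ⌊6103515625/1513⌋ = 4034048.
Step 4: Compare |C| = 1829357 to 4034048: satisfied.
The claimed |C| lies below the Hamming bound.


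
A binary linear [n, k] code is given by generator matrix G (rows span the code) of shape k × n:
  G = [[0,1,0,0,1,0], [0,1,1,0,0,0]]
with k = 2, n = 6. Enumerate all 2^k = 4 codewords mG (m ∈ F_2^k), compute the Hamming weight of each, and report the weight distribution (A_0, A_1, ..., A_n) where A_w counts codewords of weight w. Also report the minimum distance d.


Weight distribution: A_0 = 1, A_2 = 3. Minimum distance d = 2.

Enumerate all 2^2 = 4 messages m ∈ F_2^2.
For each, compute codeword c = mG in F_2^6, then tally its weight.
  m = 00 → c = 000000, weight = 0.
  m = 10 → c = 010010, weight = 2.
  m = 01 → c = 011000, weight = 2.
  m = 11 → c = 001010, weight = 2.
Tally weights:
  weight 0: 1 codewords.
  weight 2: 3 codewords.
Minimum distance d = smallest w > 0 with A_w > 0 = 2.
Sanity: Σ A_w = 4 = 2^2 = 4 ✓.


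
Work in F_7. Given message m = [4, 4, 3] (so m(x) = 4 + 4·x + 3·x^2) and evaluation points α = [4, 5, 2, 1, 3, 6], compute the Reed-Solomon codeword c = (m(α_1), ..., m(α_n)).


c = [5, 1, 3, 4, 1, 3]

Message polynomial: m(x) = 4 + 4·x + 3·x^2 (mod 7).
For each evaluation point α_i, compute m(α_i) mod 7:
  α_1 = 4: Horner steps 3 → 2 → 5, so m(4) = 5.
  α_2 = 5: Horner steps 3 → 5 → 1, so m(5) = 1.
  α_3 = 2: Horner steps 3 → 3 → 3, so m(2) = 3.
  α_4 = 1: Horner steps 3 → 0 → 4, so m(1) = 4.
  α_5 = 3: Horner steps 3 → 6 → 1, so m(3) = 1.
  α_6 = 6: Horner steps 3 → 1 → 3, so m(6) = 3.
Codeword c = [5, 1, 3, 4, 1, 3] ∈ F_7^6.


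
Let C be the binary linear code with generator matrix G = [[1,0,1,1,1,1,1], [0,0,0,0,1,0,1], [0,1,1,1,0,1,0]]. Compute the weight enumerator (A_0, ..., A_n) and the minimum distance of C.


Weight distribution: A_0 = 1, A_2 = 2, A_4 = 3, A_6 = 2. Minimum distance d = 2.

Enumerate all 2^3 = 8 messages m ∈ F_2^3.
For each, compute codeword c = mG in F_2^7, then tally its weight.
  m = 000 → c = 0000000, weight = 0.
  m = 100 → c = 1011111, weight = 6.
  m = 010 → c = 0000101, weight = 2.
  m = 110 → c = 1011010, weight = 4.
  m = 001 → c = 0111010, weight = 4.
  m = 101 → c = 1100101, weight = 4.
  m = 011 → c = 0111111, weight = 6.
  m = 111 → c = 1100000, weight = 2.
Tally weights:
  weight 0: 1 codewords.
  weight 2: 2 codewords.
  weight 4: 3 codewords.
  weight 6: 2 codewords.
Minimum distance d = smallest w > 0 with A_w > 0 = 2.
Sanity: Σ A_w = 8 = 2^3 = 8 ✓.


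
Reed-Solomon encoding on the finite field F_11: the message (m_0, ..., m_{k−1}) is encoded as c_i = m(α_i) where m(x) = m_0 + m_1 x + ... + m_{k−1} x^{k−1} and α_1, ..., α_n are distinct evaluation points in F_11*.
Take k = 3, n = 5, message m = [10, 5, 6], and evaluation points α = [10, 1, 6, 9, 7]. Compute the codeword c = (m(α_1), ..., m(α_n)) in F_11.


c = [0, 10, 3, 2, 9]

Message polynomial: m(x) = 10 + 5·x + 6·x^2 (mod 11).
For each evaluation point α_i, compute m(α_i) mod 11:
  α_1 = 10: Horner steps 6 → 10 → 0, so m(10) = 0.
  α_2 = 1: Horner steps 6 → 0 → 10, so m(1) = 10.
  α_3 = 6: Horner steps 6 → 8 → 3, so m(6) = 3.
  α_4 = 9: Horner steps 6 → 4 → 2, so m(9) = 2.
  α_5 = 7: Horner steps 6 → 3 → 9, so m(7) = 9.
Codeword c = [0, 10, 3, 2, 9] ∈ F_11^5.


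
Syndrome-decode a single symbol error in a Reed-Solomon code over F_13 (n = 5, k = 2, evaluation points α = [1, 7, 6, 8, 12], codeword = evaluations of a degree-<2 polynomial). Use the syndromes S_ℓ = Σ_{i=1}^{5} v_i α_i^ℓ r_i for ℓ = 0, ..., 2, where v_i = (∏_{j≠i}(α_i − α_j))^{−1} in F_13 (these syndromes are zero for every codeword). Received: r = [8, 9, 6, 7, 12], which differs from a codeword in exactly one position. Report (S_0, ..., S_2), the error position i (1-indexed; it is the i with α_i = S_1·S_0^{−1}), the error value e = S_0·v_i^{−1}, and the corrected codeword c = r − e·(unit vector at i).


S = (12, 7, 3), error at position 3, error magnitude e = 8, c = [8, 9, 11, 7, 12].

Step 1: column multipliers v_i = (∏_{j≠i}(α_i − α_j))^{−1} mod 13.
  i = 1 (α = 1): (1−7)(1−6)(1−8)(1−12) = (−6)·(−5)·(−7)·(−11) = 2310 ≡ 9, so v_1 = 9^{−1} = 3 (mod 13).
  i = 2 (α = 7): (7−1)(7−6)(7−8)(7−12) = 6·1·(−1)·(−5) = 30 ≡ 4, so v_2 = 4^{−1} = 10 (mod 13).
  i = 3 (α = 6): (6−1)(6−7)(6−8)(6−12) = 5·(−1)·(−2)·(−6) = −60 ≡ 5, so v_3 = 5^{−1} = 8 (mod 13).
  i = 4 (α = 8): (8−1)(8−7)(8−6)(8−12) = 7·1·2·(−4) = −56 ≡ 9, so v_4 = 9^{−1} = 3 (mod 13).
  i = 5 (α = 12): (12−1)(12−7)(12−6)(12−8) = 11·5·6·4 = 1320 ≡ 7, so v_5 = 7^{−1} = 2 (mod 13).
  v = [3, 10, 8, 3, 2].
Step 2: syndromes of r = [8, 9, 6, 7, 12] (all sums mod 13).
  S_0 = Σ v_i r_i = 3·8 + 10·9 + 8·6 + 3·7 + 2·12 = 207 ≡ 12.
  S_1 = Σ v_i α_i r_i = 3·1·8 + 10·7·9 + 8·6·6 + 3·8·7 + 2·12·12 = 1398 ≡ 7.
  α_i^2 mod 13 = [1, 10, 10, 12, 1].
  S_2 = Σ v_i α_i^2 r_i = 3·1·8 + 10·10·9 + 8·10·6 + 3·12·7 + 2·1·12 = 1680 ≡ 3.
  S = (12, 7, 3) ≠ 0, so r is not a codeword (an error is present).
Step 3: locate the error. For a single error e at position i, S_ℓ = v_i·e·α_i^ℓ, so α_err = S_1/S_0.
  S_0^{−1} = 12^{−1} = 12 (mod 13), so α_err = 7·12 = 84 ≡ 6 = α_3. Error position i = 3.
  Consistency check: S_2/S_1 = 3·2 = 6 ≡ 6 = α_err ✓ (single-error assumption holds).
Step 4: error magnitude e = S_0/v_3 = S_0·∏_{j≠3}(α_3 − α_j) = 12·5 = 60 ≡ 8 (mod 13).
Step 5: correct position 3: c_3 = r_3 − e = 6 − 8 ≡ 11 (mod 13). Hence c = [8, 9, 11, 7, 12].
  Check: interpolating c through the α_i gives m(x) = 10 + 11·x (degree < 2) with m(α_i) = c_i for every i, so c is indeed a codeword.


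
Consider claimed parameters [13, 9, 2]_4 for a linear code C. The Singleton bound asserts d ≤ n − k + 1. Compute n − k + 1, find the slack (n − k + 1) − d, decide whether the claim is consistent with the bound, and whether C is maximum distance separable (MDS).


Singleton RHS = n − k + 1 = 5, slack = 3, bound satisfied, not MDS.

Singleton bound: d ≤ n − k + 1.
Here n = 13, k = 9, so n − k + 1 = 5.
Given d = 2, check d ≤ 5: YES.
Slack = (n − k + 1) − d = 3.
The code is NOT MDS (slack = 3 > 0).
Description: the claimed parameters are [13, 9, 2]_4; such a code would be non-MDS.


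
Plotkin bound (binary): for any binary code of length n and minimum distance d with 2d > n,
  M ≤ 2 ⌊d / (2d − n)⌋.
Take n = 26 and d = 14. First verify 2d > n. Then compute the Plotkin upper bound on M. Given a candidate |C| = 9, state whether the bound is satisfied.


Plotkin bound M ≤ 14; given |C| = 9 ≤ bound (satisfied).

Check applicability: 2d = 28, n = 26.
2d − n = 2 > 0, so Plotkin applies.
Compute d/(2d−n) = 14/2 ≈ 7.0000.
⌊d/(2d−n)⌋ = 7.
Plotkin bound: M ≤ 2·7 = 14.
Given |C| = 9, check: satisfied.
This |C| is below the Plotkin bound.


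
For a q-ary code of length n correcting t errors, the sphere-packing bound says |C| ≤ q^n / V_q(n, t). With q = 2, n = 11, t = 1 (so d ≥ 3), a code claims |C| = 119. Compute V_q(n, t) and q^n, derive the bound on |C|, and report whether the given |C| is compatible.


V_q(n, t) = 12, q^n = 2048, Hamming bound = 170, |C| = 119 ≤ bound (satisfied).

Step 1: Compute V_q(n, t) = Σ_{j=0}^1 C(n, j) (q−1)^j.
  j = 0: C(11,0)·(1)^0 = 1·1 = 1.
  j = 1: C(11,1)·(1)^1 = 11·1 = 11.
  V_q(n, t) = 1 + 11 = 12.
Step 2: q^n = 2^11 = 2048.
Step 3: Hamming bound ⌊q^n / V_q(n,t)⌋ = ⌊2048/12⌋ = 170.
Step 4: Compare |C| = 119 to 170: satisfied.
The claimed |C| lies below the Hamming bound.


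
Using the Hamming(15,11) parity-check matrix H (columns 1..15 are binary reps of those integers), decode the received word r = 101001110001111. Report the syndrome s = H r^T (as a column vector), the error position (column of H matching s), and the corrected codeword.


s = (1, 0, 1, 1)^T, error position = 11, corrected codeword c = 101001110011111

Compute s = H r^T mod 2 one row at a time:
  s_1 = 1 + 0 + 0 + 0 + 1 + 1 + 1 + 1 = 5 ≡ 1 (mod 2).
  s_2 = 0 + 0 + 1 + 1 + 1 + 1 + 1 + 1 = 6 ≡ 0 (mod 2).
  s_3 = 0 + 1 + 1 + 1 + 0 + 0 + 1 + 1 = 5 ≡ 1 (mod 2).
  s_4 = 1 + 1 + 0 + 1 + 0 + 0 + 1 + 1 = 5 ≡ 1 (mod 2).
s = (1, 0, 1, 1)^T — this equals column 11 of H (binary 1011), so error is at position 11.
Correct: flip bit 11 of r = 101001110001111 to get c = 101001110011111.


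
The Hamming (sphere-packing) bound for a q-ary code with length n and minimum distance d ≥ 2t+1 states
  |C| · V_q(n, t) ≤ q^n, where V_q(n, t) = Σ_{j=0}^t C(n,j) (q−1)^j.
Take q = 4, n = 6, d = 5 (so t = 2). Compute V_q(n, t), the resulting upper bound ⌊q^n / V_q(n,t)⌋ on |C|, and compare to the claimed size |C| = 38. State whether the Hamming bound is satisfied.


V_q(n, t) = 154, q^n = 4096, Hamming bound = 26, |C| = 38 > bound (violated).

Step 1: Compute V_q(n, t) = Σ_{j=0}^2 C(n, j) (q−1)^j.
  j = 0: C(6,0)·(3)^0 = 1·1 = 1.
  j = 1: C(6,1)·(3)^1 = 6·3 = 18.
  j = 2: C(6,2)·(3)^2 = 15·9 = 135.
  V_q(n, t) = 1 + 18 + 135 = 154.
Step 2: q^n = 4^6 = 4096.
Step 3: Hamming bound ⌊q^n / V_q(n,t)⌋ = ⌊4096/154⌋ = 26.
Step 4: Compare |C| = 38 to 26: violated.
The claimed |C| lies above the Hamming bound, so no 4-ary code of length 6 with d ≥ 5 can have 38 codewords.


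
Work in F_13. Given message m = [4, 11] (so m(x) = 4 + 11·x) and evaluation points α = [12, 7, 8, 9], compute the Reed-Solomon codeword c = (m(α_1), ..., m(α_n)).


c = [6, 3, 1, 12]

Message polynomial: m(x) = 4 + 11·x (mod 13).
For each evaluation point α_i, compute m(α_i) mod 13:
  α_1 = 12: Horner steps 11 → 6, so m(12) = 6.
  α_2 = 7: Horner steps 11 → 3, so m(7) = 3.
  α_3 = 8: Horner steps 11 → 1, so m(8) = 1.
  α_4 = 9: Horner steps 11 → 12, so m(9) = 12.
Codeword c = [6, 3, 1, 12] ∈ F_13^4.


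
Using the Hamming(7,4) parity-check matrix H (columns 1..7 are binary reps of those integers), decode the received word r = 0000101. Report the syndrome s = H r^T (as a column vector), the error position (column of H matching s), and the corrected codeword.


s = (0, 1, 0)^T, error position = 2, corrected codeword c = 0100101

Compute s = H r^T mod 2 one row at a time:
  s_1 = 0 + 1 + 0 + 1 = 2 ≡ 0 (mod 2).
  s_2 = 0 + 0 + 0 + 1 = 1 ≡ 1 (mod 2).
  s_3 = 0 + 0 + 1 + 1 = 2 ≡ 0 (mod 2).
s = (0, 1, 0)^T — this equals column 2 of H (binary 010), so error is at position 2.
Correct: flip bit 2 of r = 0000101 to get c = 0100101.


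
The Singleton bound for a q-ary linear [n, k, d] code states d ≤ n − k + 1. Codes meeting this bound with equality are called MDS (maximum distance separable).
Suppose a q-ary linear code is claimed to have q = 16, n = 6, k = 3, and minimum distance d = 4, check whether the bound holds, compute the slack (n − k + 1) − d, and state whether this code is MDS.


Singleton RHS = n − k + 1 = 4, slack = 0, bound satisfied, MDS.

Singleton bound: d ≤ n − k + 1.
Here n = 6, k = 3, so n − k + 1 = 4.
Given d = 4, check d ≤ 4: YES.
Slack = (n − k + 1) − d = 0.
The code is MDS (slack = 0).
Description: the claimed parameters are [6, 3, 4]_16; such a code would be MDS (meets Singleton bound).


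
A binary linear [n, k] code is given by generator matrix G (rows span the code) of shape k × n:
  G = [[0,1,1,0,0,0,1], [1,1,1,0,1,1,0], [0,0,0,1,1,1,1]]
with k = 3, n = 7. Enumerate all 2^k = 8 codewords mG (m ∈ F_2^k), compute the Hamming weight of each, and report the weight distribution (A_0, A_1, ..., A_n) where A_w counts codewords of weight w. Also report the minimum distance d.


Weight distribution: A_0 = 1, A_2 = 1, A_3 = 1, A_4 = 2, A_5 = 3. Minimum distance d = 2.

Enumerate all 2^3 = 8 messages m ∈ F_2^3.
For each, compute codeword c = mG in F_2^7, then tally its weight.
  m = 000 → c = 0000000, weight = 0.
  m = 100 → c = 0110001, weight = 3.
  m = 010 → c = 1110110, weight = 5.
  m = 110 → c = 1000111, weight = 4.
  m = 001 → c = 0001111, weight = 4.
  m = 101 → c = 0111110, weight = 5.
  m = 011 → c = 1111001, weight = 5.
  m = 111 → c = 1001000, weight = 2.
Tally weights:
  weight 0: 1 codewords.
  weight 2: 1 codewords.
  weight 3: 1 codewords.
  weight 4: 2 codewords.
  weight 5: 3 codewords.
Minimum distance d = smallest w > 0 with A_w > 0 = 2.
Sanity: Σ A_w = 8 = 2^3 = 8 ✓.


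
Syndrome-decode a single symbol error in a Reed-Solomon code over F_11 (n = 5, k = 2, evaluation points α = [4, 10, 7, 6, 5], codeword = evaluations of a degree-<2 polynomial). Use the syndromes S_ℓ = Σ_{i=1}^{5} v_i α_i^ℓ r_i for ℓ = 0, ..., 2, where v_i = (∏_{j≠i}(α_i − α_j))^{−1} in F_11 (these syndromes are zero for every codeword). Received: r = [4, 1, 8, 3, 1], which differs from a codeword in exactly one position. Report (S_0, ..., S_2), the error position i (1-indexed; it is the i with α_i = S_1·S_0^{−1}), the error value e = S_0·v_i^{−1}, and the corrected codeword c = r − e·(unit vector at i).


S = (3, 4, 9), error at position 5, error magnitude e = 3, c = [4, 1, 8, 3, 9].

Step 1: column multipliers v_i = (∏_{j≠i}(α_i − α_j))^{−1} mod 11.
  i = 1 (α = 4): (4−10)(4−7)(4−6)(4−5) = (−6)·(−3)·(−2)·(−1) = 36 ≡ 3, so v_1 = 3^{−1} = 4 (mod 11).
  i = 2 (α = 10): (10−4)(10−7)(10−6)(10−5) = 6·3·4·5 = 360 ≡ 8, so v_2 = 8^{−1} = 7 (mod 11).
  i = 3 (α = 7): (7−4)(7−10)(7−6)(7−5) = 3·(−3)·1·2 = −18 ≡ 4, so v_3 = 4^{−1} = 3 (mod 11).
  i = 4 (α = 6): (6−4)(6−10)(6−7)(6−5) = 2·(−4)·(−1)·1 = 8 ≡ 8, so v_4 = 8^{−1} = 7 (mod 11).
  i = 5 (α = 5): (5−4)(5−10)(5−7)(5−6) = 1·(−5)·(−2)·(−1) = −10 ≡ 1, so v_5 = 1^{−1} = 1 (mod 11).
  v = [4, 7, 3, 7, 1].
Step 2: syndromes of r = [4, 1, 8, 3, 1] (all sums mod 11).
  S_0 = Σ v_i r_i = 4·4 + 7·1 + 3·8 + 7·3 + 1·1 = 69 ≡ 3.
  S_1 = Σ v_i α_i r_i = 4·4·4 + 7·10·1 + 3·7·8 + 7·6·3 + 1·5·1 = 433 ≡ 4.
  α_i^2 mod 11 = [5, 1, 5, 3, 3].
  S_2 = Σ v_i α_i^2 r_i = 4·5·4 + 7·1·1 + 3·5·8 + 7·3·3 + 1·3·1 = 273 ≡ 9.
  S = (3, 4, 9) ≠ 0, so r is not a codeword (an error is present).
Step 3: locate the error. For a single error e at position i, S_ℓ = v_i·e·α_i^ℓ, so α_err = S_1/S_0.
  S_0^{−1} = 3^{−1} = 4 (mod 11), so α_err = 4·4 = 16 ≡ 5 = α_5. Error position i = 5.
  Consistency check: S_2/S_1 = 9·3 = 27 ≡ 5 = α_err ✓ (single-error assumption holds).
Step 4: error magnitude e = S_0/v_5 = S_0·∏_{j≠5}(α_5 − α_j) = 3·1 = 3 ≡ 3 (mod 11).
Step 5: correct position 5: c_5 = r_5 − e = 1 − 3 ≡ 9 (mod 11). Hence c = [4, 1, 8, 3, 9].
  Check: interpolating c through the α_i gives m(x) = 6 + 5·x (degree < 2) with m(α_i) = c_i for every i, so c is indeed a codeword.


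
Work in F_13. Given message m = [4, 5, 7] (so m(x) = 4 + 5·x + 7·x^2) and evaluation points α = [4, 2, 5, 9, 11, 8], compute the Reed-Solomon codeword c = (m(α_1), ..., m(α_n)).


c = [6, 3, 9, 5, 9, 11]

Message polynomial: m(x) = 4 + 5·x + 7·x^2 (mod 13).
For each evaluation point α_i, compute m(α_i) mod 13:
  α_1 = 4: Horner steps 7 → 7 → 6, so m(4) = 6.
  α_2 = 2: Horner steps 7 → 6 → 3, so m(2) = 3.
  α_3 = 5: Horner steps 7 → 1 → 9, so m(5) = 9.
  α_4 = 9: Horner steps 7 → 3 → 5, so m(9) = 5.
  α_5 = 11: Horner steps 7 → 4 → 9, so m(11) = 9.
  α_6 = 8: Horner steps 7 → 9 → 11, so m(8) = 11.
Codeword c = [6, 3, 9, 5, 9, 11] ∈ F_13^6.


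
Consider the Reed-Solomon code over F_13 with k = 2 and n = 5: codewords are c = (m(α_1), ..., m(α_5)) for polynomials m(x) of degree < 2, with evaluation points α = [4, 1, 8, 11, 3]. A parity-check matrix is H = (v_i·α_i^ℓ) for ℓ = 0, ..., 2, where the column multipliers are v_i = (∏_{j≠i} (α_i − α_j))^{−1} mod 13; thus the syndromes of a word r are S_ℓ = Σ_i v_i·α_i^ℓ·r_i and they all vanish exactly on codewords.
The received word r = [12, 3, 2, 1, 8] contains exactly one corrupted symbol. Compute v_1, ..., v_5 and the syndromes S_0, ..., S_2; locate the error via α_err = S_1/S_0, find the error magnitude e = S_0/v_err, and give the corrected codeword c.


S = (4, 4, 4), error at position 2, error magnitude e = 3, c = [12, 0, 2, 1, 8].

Step 1: column multipliers v_i = (∏_{j≠i}(α_i − α_j))^{−1} mod 13.
  i = 1 (α = 4): (4−1)(4−8)(4−11)(4−3) = 3·(−4)·(−7)·1 = 84 ≡ 6, so v_1 = 6^{−1} = 11 (mod 13).
  i = 2 (α = 1): (1−4)(1−8)(1−11)(1−3) = (−3)·(−7)·(−10)·(−2) = 420 ≡ 4, so v_2 = 4^{−1} = 10 (mod 13).
  i = 3 (α = 8): (8−4)(8−1)(8−11)(8−3) = 4·7·(−3)·5 = −420 ≡ 9, so v_3 = 9^{−1} = 3 (mod 13).
  i = 4 (α = 11): (11−4)(11−1)(11−8)(11−3) = 7·10·3·8 = 1680 ≡ 3, so v_4 = 3^{−1} = 9 (mod 13).
  i = 5 (α = 3): (3−4)(3−1)(3−8)(3−11) = (−1)·2·(−5)·(−8) = −80 ≡ 11, so v_5 = 11^{−1} = 6 (mod 13).
  v = [11, 10, 3, 9, 6].
Step 2: syndromes of r = [12, 3, 2, 1, 8] (all sums mod 13).
  S_0 = Σ v_i r_i = 11·12 + 10·3 + 3·2 + 9·1 + 6·8 = 225 ≡ 4.
  S_1 = Σ v_i α_i r_i = 11·4·12 + 10·1·3 + 3·8·2 + 9·11·1 + 6·3·8 = 849 ≡ 4.
  α_i^2 mod 13 = [3, 1, 12, 4, 9].
  S_2 = Σ v_i α_i^2 r_i = 11·3·12 + 10·1·3 + 3·12·2 + 9·4·1 + 6·9·8 = 966 ≡ 4.
  S = (4, 4, 4) ≠ 0, so r is not a codeword (an error is present).
Step 3: locate the error. For a single error e at position i, S_ℓ = v_i·e·α_i^ℓ, so α_err = S_1/S_0.
  S_0^{−1} = 4^{−1} = 10 (mod 13), so α_err = 4·10 = 40 ≡ 1 = α_2. Error position i = 2.
  Consistency check: S_2/S_1 = 4·10 = 40 ≡ 1 = α_err ✓ (single-error assumption holds).
Step 4: error magnitude e = S_0/v_2 = S_0·∏_{j≠2}(α_2 − α_j) = 4·4 = 16 ≡ 3 (mod 13).
Step 5: correct position 2: c_2 = r_2 − e = 3 − 3 ≡ 0 (mod 13). Hence c = [12, 0, 2, 1, 8].
  Check: interpolating c through the α_i gives m(x) = 9 + 4·x (degree < 2) with m(α_i) = c_i for every i, so c is indeed a codeword.
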